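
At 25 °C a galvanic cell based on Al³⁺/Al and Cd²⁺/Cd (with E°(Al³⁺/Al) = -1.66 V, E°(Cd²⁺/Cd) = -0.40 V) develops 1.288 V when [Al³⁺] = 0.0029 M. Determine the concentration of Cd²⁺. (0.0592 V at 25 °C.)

From the Nernst equation, log Q = n(E° − E)/0.0592 = 6(1.26 − 1.288)/0.0592 = -2.838, so Q = 0.00145.
With Q = [Al³⁺]^2/[Cd²⁺]^3 and the known concentrations, [Cd²⁺]^3 in the denominator gives [Cd²⁺] = 0.18 M.

0.18 M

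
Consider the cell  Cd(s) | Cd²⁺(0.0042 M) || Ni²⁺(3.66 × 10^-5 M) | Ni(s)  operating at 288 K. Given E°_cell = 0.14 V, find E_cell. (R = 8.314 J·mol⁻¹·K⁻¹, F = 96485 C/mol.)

0.081 V

Balancing electrons gives n = 2; the reaction quotient is Q = [Cd²⁺]/[Ni²⁺] = 115.
E = E° − (RT/nF) ln Q = 0.14 − (8.314×288)/(2×96485) × (4.743) = 0.140 − 0.059 = 0.081 V.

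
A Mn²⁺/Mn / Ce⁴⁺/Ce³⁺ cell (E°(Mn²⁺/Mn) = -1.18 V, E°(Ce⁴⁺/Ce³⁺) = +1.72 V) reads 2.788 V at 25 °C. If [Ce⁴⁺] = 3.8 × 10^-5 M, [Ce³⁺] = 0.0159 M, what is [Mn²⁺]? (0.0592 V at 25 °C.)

From the Nernst equation, log Q = n(E° − E)/0.0592 = 2(2.90 − 2.788)/0.0592 = 3.784, so Q = 6080.
With Q = [Mn²⁺]·[Ce³⁺]^2/[Ce⁴⁺]^2 and the known concentrations, [Mn²⁺] in the numerator gives [Mn²⁺] = 0.035 M.

0.035 M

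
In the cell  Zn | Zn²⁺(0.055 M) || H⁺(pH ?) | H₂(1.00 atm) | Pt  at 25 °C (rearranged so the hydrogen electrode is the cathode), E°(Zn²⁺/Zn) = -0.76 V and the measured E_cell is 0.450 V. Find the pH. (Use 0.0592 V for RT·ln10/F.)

pH = 5.87

E°_cell = 0.76 V and n = 2.
log Q = n(E° − E)/0.0592 = 2×(0.76 − 0.450)/0.0592 = 10.473.
With Q = [Zn²⁺]·P(H₂) / [H⁺]^2, solving for [H⁺] gives log[H⁺] = -5.866, so pH = 5.87.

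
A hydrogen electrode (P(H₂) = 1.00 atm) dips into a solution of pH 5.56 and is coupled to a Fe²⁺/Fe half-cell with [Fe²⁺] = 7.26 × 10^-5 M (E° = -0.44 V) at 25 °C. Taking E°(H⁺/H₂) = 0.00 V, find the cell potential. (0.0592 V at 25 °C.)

0.23 V

The hydrogen couple is the cathode, so E°_cell = 0.44 V; n = 2.
[H⁺] = 10^(−5.56) = 2.8 × 10^-6 M, and Q = [Fe²⁺]·P(H₂) / [H⁺]^2 = 9.57 × 10^6.
E = E° − (0.0592/2) log Q = 0.44 − (0.0592/2)(6.981) = 0.233 V.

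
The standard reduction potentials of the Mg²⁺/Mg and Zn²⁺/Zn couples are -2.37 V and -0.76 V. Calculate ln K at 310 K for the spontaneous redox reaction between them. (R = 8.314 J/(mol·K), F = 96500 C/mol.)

E°_cell = -0.76 − (-2.37) = 1.61 V, with n = 2 electrons transferred.
At equilibrium E = 0, so the Nernst equation gives ln K = nFE°/RT = (2)(96500)(1.61)/((8.314)(310)) = 120.56.

ln K = 120.6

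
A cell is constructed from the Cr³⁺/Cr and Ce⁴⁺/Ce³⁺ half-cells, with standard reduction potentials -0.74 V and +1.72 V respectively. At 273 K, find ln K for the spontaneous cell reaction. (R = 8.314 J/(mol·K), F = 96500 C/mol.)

ln K = 313.8

E°_cell = +1.72 − (-0.74) = 2.46 V, with n = 3 electrons transferred.
At equilibrium E = 0, so the Nernst equation gives ln K = nFE°/RT = (3)(96500)(2.46)/((8.314)(273)) = 313.77.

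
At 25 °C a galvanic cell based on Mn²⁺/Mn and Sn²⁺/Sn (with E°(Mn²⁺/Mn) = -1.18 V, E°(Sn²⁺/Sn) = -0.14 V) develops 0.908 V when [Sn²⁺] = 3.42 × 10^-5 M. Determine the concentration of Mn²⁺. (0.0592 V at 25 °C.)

0.99 M

From the Nernst equation, log Q = n(E° − E)/0.0592 = 2(1.04 − 0.908)/0.0592 = 4.459, so Q = 2.88 × 10^4.
With Q = [Mn²⁺]/[Sn²⁺] and the known concentrations, [Mn²⁺] in the numerator gives [Mn²⁺] = 0.99 M.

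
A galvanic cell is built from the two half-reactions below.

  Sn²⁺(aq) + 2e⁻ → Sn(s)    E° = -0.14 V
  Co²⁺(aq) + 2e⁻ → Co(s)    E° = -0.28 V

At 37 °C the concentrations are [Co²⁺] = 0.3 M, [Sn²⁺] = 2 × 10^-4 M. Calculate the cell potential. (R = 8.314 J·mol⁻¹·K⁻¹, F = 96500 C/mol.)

The Sn²⁺/Sn couple has the higher reduction potential and acts as the cathode, so E°_cell = -0.14 − (-0.28) = 0.14 V.
Balancing electrons gives n = 2; the reaction quotient is Q = [Co²⁺]/[Sn²⁺] = 1500.
E = E° − (RT/nF) ln Q = 0.14 − (8.314×310)/(2×96500) × (7.313) = 0.140 − 0.098 = 0.042 V.

0.042 V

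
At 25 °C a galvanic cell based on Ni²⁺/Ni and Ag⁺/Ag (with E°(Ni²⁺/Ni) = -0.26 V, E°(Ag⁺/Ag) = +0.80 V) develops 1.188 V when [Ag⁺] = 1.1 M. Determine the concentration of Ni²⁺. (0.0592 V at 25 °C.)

5.7 × 10^-5 M

From the Nernst equation, log Q = n(E° − E)/0.0592 = 2(1.06 − 1.188)/0.0592 = -4.324, so Q = 4.74 × 10^-5.
With Q = [Ni²⁺]/[Ag⁺]^2 and the known concentrations, [Ni²⁺] in the numerator gives [Ni²⁺] = 5.7 × 10^-5 M.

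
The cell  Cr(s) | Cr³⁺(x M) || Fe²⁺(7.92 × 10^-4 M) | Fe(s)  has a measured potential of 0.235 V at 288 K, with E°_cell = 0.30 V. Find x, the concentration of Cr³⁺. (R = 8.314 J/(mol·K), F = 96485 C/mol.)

0.058 M

From the Nernst equation, ln Q = nF(E° − E)/RT = 6×96485×(0.30 − 0.235)/(8.314×288) = 15.715, so Q = 6.68 × 10^6.
With Q = [Cr³⁺]^2/[Fe²⁺]^3 and the known concentrations, [Cr³⁺]^2 in the numerator gives [Cr³⁺] = 0.058 M.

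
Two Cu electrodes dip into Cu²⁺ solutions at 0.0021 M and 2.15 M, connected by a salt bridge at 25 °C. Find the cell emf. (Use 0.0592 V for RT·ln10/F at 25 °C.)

Both half-cells are Cu²⁺/Cu, so E°_cell = 0. The concentrated side is the cathode; the cell reaction moves Cu²⁺ from high to low concentration with n = 2.
Q = [Cu²⁺]_dilute/[Cu²⁺]_conc = 0.0021/2.15 = 9.77 × 10^-4.
E = 0 − (0.0592/2) log Q = −(0.0592/2)(-3.010) = 0.0891 V.

0.089 V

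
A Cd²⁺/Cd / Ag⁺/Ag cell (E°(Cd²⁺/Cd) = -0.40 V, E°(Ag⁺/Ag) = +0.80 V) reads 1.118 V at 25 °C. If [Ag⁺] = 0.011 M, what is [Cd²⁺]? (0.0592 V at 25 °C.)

0.071 M

From the Nernst equation, log Q = n(E° − E)/0.0592 = 2(1.20 − 1.118)/0.0592 = 2.770, so Q = 589.
With Q = [Cd²⁺]/[Ag⁺]^2 and the known concentrations, [Cd²⁺] in the numerator gives [Cd²⁺] = 0.071 M.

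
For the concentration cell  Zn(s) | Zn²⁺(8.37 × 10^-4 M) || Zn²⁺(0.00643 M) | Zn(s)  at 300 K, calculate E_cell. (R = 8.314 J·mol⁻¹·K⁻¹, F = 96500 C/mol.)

Both half-cells are Zn²⁺/Zn, so E°_cell = 0. The concentrated side is the cathode; the cell reaction moves Zn²⁺ from high to low concentration with n = 2.
Q = [Zn²⁺]_dilute/[Zn²⁺]_conc = 8.37 × 10^-4/0.00643 = 0.130.
E = 0 − (RT/nF) ln Q = −((8.314×300)/(2×96500))(-2.039) = 0.0264 V.

0.026 V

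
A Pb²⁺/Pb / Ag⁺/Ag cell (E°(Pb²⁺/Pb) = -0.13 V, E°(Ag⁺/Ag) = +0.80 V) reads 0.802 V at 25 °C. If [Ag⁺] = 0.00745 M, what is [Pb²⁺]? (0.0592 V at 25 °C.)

1.2 M

From the Nernst equation, log Q = n(E° − E)/0.0592 = 2(0.93 − 0.802)/0.0592 = 4.324, so Q = 2.11 × 10^4.
With Q = [Pb²⁺]/[Ag⁺]^2 and the known concentrations, [Pb²⁺] in the numerator gives [Pb²⁺] = 1.2 M.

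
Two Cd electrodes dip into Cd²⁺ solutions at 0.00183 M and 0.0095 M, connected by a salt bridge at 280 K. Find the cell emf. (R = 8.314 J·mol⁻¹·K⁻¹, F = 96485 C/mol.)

0.020 V

Both half-cells are Cd²⁺/Cd, so E°_cell = 0. The concentrated side is the cathode; the cell reaction moves Cd²⁺ from high to low concentration with n = 2.
Q = [Cd²⁺]_dilute/[Cd²⁺]_conc = 0.00183/0.0095 = 0.193.
E = 0 − (RT/nF) ln Q = −((8.314×280)/(2×96485))(-1.647) = 0.0199 V.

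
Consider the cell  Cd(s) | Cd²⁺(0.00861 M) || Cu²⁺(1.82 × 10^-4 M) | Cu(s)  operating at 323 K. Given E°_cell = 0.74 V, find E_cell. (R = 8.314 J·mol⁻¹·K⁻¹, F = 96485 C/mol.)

Balancing electrons gives n = 2; the reaction quotient is Q = [Cd²⁺]/[Cu²⁺] = 47.3.
E = E° − (RT/nF) ln Q = 0.74 − (8.314×323)/(2×96485) × (3.857) = 0.740 − 0.054 = 0.686 V.

0.686 V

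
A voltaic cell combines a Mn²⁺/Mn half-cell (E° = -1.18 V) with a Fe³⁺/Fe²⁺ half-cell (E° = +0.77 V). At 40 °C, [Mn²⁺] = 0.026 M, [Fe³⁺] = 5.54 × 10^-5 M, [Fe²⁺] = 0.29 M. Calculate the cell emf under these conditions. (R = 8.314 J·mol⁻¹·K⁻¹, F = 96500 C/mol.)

The Fe³⁺/Fe²⁺ couple has the higher reduction potential and acts as the cathode, so E°_cell = +0.77 − (-1.18) = 1.95 V.
Balancing electrons gives n = 2; the reaction quotient is Q = [Mn²⁺]·[Fe²⁺]^2/[Fe³⁺]^2 = 7.12 × 10^5.
E = E° − (RT/nF) ln Q = 1.95 − (8.314×313)/(2×96500) × (13.476) = 1.950 − 0.182 = 1.768 V.

1.77 V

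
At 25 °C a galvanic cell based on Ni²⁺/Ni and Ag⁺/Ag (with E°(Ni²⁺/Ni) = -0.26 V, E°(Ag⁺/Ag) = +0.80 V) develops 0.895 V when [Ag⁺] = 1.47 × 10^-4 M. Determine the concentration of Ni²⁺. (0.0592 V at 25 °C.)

From the Nernst equation, log Q = n(E° − E)/0.0592 = 2(1.06 − 0.895)/0.0592 = 5.574, so Q = 3.75 × 10^5.
With Q = [Ni²⁺]/[Ag⁺]^2 and the known concentrations, [Ni²⁺] in the numerator gives [Ni²⁺] = 0.0081 M.

0.0081 M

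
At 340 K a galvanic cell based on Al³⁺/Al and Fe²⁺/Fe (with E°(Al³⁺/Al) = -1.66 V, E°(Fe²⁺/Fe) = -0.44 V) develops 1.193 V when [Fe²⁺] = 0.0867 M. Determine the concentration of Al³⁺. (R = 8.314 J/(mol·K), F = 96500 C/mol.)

From the Nernst equation, ln Q = nF(E° − E)/RT = 6×96500×(1.22 − 1.193)/(8.314×340) = 5.530, so Q = 252.
With Q = [Al³⁺]^2/[Fe²⁺]^3 and the known concentrations, [Al³⁺]^2 in the numerator gives [Al³⁺] = 0.41 M.

0.41 M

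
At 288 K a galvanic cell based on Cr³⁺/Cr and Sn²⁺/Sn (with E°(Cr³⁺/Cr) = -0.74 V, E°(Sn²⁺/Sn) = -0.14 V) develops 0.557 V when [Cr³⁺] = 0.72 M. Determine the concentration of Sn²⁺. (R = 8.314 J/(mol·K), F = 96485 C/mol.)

From the Nernst equation, ln Q = nF(E° − E)/RT = 6×96485×(0.60 − 0.557)/(8.314×288) = 10.396, so Q = 3.27 × 10^4.
With Q = [Cr³⁺]^2/[Sn²⁺]^3 and the known concentrations, [Sn²⁺]^3 in the denominator gives [Sn²⁺] = 0.025 M.

0.025 M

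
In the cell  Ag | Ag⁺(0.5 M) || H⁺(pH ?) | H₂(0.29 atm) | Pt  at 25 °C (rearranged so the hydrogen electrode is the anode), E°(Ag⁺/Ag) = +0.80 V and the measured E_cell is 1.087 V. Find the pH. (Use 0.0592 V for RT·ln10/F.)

pH = 5.42

E°_cell = 0.80 V and n = 2.
log Q = n(E° − E)/0.0592 = 2×(0.80 − 1.087)/0.0592 = -9.696.
With Q = [H⁺]^2 / ([Ag⁺]^2·P(H₂)), solving for [H⁺] gives log[H⁺] = -5.418, so pH = 5.42.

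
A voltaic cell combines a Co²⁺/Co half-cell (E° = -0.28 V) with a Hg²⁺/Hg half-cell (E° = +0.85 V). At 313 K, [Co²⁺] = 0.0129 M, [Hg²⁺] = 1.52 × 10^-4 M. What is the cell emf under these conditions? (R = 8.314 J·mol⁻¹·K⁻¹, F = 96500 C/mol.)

The Hg²⁺/Hg couple has the higher reduction potential and acts as the cathode, so E°_cell = +0.85 − (-0.28) = 1.13 V.
Balancing electrons gives n = 2; the reaction quotient is Q = [Co²⁺]/[Hg²⁺] = 84.9.
E = E° − (RT/nF) ln Q = 1.13 − (8.314×313)/(2×96500) × (4.441) = 1.130 − 0.060 = 1.070 V.

1.07 V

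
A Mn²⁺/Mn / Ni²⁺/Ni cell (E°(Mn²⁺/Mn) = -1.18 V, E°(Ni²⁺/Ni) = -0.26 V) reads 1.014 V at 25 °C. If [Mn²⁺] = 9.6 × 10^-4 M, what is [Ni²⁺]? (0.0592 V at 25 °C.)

1.4 M

From the Nernst equation, log Q = n(E° − E)/0.0592 = 2(0.92 − 1.014)/0.0592 = -3.176, so Q = 6.67 × 10^-4.
With Q = [Mn²⁺]/[Ni²⁺] and the known concentrations, [Ni²⁺] in the denominator gives [Ni²⁺] = 1.4 M.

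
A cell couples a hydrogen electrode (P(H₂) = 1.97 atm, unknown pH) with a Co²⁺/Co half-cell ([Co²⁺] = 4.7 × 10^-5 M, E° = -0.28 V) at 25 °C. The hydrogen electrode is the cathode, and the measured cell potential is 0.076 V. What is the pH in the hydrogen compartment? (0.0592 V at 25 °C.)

pH = 5.46

E°_cell = 0.28 V and n = 2.
log Q = n(E° − E)/0.0592 = 2×(0.28 − 0.076)/0.0592 = 6.892.
With Q = [Co²⁺]·P(H₂) / [H⁺]^2, solving for [H⁺] gives log[H⁺] = -5.463, so pH = 5.46.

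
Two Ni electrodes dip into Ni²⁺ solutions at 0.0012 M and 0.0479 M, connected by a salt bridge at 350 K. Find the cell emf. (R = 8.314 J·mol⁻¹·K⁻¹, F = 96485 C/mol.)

0.056 V

Both half-cells are Ni²⁺/Ni, so E°_cell = 0. The concentrated side is the cathode; the cell reaction moves Ni²⁺ from high to low concentration with n = 2.
Q = [Ni²⁺]_dilute/[Ni²⁺]_conc = 0.0012/0.0479 = 0.0251.
E = 0 − (RT/nF) ln Q = −((8.314×350)/(2×96485))(-3.687) = 0.0556 V.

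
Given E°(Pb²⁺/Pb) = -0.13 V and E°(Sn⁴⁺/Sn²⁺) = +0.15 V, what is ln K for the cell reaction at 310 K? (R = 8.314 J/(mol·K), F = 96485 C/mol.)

ln K = 21.0

E°_cell = +0.15 − (-0.13) = 0.28 V, with n = 2 electrons transferred.
At equilibrium E = 0, so the Nernst equation gives ln K = nFE°/RT = (2)(96485)(0.28)/((8.314)(310)) = 20.96.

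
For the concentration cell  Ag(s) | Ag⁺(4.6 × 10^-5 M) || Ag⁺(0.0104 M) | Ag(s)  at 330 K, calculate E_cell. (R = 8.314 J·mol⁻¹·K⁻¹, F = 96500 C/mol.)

0.15 V

Both half-cells are Ag⁺/Ag, so E°_cell = 0. The concentrated side is the cathode; the cell reaction moves Ag⁺ from high to low concentration with n = 1.
Q = [Ag⁺]_dilute/[Ag⁺]_conc = 4.6 × 10^-5/0.0104 = 0.00442.
E = 0 − (RT/nF) ln Q = −((8.314×330)/(1×96500))(-5.421) = 0.1541 V.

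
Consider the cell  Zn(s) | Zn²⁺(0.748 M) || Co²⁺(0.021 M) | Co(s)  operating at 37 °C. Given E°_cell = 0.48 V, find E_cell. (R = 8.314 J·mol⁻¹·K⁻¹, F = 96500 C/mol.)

0.432 V

Balancing electrons gives n = 2; the reaction quotient is Q = [Zn²⁺]/[Co²⁺] = 35.6.
E = E° − (RT/nF) ln Q = 0.48 − (8.314×310)/(2×96500) × (3.573) = 0.480 − 0.048 = 0.432 V.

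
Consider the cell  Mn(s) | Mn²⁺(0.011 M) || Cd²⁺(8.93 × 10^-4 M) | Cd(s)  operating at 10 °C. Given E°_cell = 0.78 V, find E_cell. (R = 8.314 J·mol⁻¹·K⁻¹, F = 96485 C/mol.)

0.749 V

Balancing electrons gives n = 2; the reaction quotient is Q = [Mn²⁺]/[Cd²⁺] = 12.3.
E = E° − (RT/nF) ln Q = 0.78 − (8.314×283)/(2×96485) × (2.511) = 0.780 − 0.031 = 0.749 V.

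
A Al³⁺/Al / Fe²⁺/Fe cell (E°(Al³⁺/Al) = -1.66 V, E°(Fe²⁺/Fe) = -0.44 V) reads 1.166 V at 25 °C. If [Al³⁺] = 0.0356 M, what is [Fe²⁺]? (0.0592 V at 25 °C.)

0.0016 M

From the Nernst equation, log Q = n(E° − E)/0.0592 = 6(1.22 − 1.166)/0.0592 = 5.473, so Q = 2.97 × 10^5.
With Q = [Al³⁺]^2/[Fe²⁺]^3 and the known concentrations, [Fe²⁺]^3 in the denominator gives [Fe²⁺] = 0.0016 M.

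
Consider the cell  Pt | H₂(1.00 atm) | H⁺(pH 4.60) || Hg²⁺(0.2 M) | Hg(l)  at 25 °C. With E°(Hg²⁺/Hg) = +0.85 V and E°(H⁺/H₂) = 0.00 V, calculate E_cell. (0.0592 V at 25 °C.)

The Hg²⁺/Hg couple is the cathode, so E°_cell = 0.85 V; n = 2.
[H⁺] = 10^(−4.60) = 2.5 × 10^-5 M, and Q = [H⁺]^2 / ([Hg²⁺]·P(H₂)) = 3.15 × 10^-9.
E = E° − (0.0592/2) log Q = 0.85 − (0.0592/2)(-8.501) = 1.102 V.

1.10 V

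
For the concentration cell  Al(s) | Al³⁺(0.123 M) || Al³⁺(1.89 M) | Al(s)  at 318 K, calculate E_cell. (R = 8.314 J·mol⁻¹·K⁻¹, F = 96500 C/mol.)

Both half-cells are Al³⁺/Al, so E°_cell = 0. The concentrated side is the cathode; the cell reaction moves Al³⁺ from high to low concentration with n = 3.
Q = [Al³⁺]_dilute/[Al³⁺]_conc = 0.123/1.89 = 0.0651.
E = 0 − (RT/nF) ln Q = −((8.314×318)/(3×96500))(-2.732) = 0.0249 V.

0.025 V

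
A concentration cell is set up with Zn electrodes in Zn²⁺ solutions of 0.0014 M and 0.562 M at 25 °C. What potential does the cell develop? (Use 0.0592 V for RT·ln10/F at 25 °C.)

0.077 V

Both half-cells are Zn²⁺/Zn, so E°_cell = 0. The concentrated side is the cathode; the cell reaction moves Zn²⁺ from high to low concentration with n = 2.
Q = [Zn²⁺]_dilute/[Zn²⁺]_conc = 0.0014/0.562 = 0.00249.
E = 0 − (0.0592/2) log Q = −(0.0592/2)(-2.604) = 0.0771 V.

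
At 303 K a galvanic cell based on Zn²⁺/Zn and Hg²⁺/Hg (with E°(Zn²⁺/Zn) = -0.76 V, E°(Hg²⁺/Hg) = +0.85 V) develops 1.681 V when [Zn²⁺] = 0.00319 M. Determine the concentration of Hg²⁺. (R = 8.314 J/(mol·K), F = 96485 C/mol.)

0.73 M

From the Nernst equation, ln Q = nF(E° − E)/RT = 2×96485×(1.61 − 1.681)/(8.314×303) = -5.439, so Q = 0.00435.
With Q = [Zn²⁺]/[Hg²⁺] and the known concentrations, [Hg²⁺] in the denominator gives [Hg²⁺] = 0.73 M.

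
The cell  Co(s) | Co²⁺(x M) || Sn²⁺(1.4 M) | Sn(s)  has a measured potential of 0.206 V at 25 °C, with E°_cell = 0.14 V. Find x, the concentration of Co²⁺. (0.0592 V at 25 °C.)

From the Nernst equation, log Q = n(E° − E)/0.0592 = 2(0.14 − 0.206)/0.0592 = -2.230, so Q = 0.00589.
With Q = [Co²⁺]/[Sn²⁺] and the known concentrations, [Co²⁺] in the numerator gives [Co²⁺] = 0.0082 M.

0.0082 M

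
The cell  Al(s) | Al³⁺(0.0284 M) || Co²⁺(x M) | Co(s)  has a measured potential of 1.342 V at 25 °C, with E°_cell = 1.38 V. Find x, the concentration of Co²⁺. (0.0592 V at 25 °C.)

From the Nernst equation, log Q = n(E° − E)/0.0592 = 6(1.38 − 1.342)/0.0592 = 3.851, so Q = 7100.
With Q = [Al³⁺]^2/[Co²⁺]^3 and the known concentrations, [Co²⁺]^3 in the denominator gives [Co²⁺] = 0.0048 M.

0.0048 M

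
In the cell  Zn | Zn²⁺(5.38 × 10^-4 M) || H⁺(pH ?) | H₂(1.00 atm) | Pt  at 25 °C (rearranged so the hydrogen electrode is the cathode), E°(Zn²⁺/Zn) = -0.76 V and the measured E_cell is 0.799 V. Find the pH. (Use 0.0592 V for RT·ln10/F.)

E°_cell = 0.76 V and n = 2.
log Q = n(E° − E)/0.0592 = 2×(0.76 − 0.799)/0.0592 = -1.318.
With Q = [Zn²⁺]·P(H₂) / [H⁺]^2, solving for [H⁺] gives log[H⁺] = -0.976, so pH = 0.98.

pH = 0.98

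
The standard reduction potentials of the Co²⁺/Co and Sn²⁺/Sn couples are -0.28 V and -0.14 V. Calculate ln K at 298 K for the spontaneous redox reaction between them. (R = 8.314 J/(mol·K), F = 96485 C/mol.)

ln K = 10.9

E°_cell = -0.14 − (-0.28) = 0.14 V, with n = 2 electrons transferred.
At equilibrium E = 0, so the Nernst equation gives ln K = nFE°/RT = (2)(96485)(0.14)/((8.314)(298)) = 10.90.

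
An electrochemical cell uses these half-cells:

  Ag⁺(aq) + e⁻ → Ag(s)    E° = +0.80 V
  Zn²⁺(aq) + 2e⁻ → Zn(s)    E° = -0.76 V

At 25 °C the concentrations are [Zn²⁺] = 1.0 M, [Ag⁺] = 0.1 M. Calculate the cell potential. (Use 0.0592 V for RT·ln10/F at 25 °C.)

The Ag⁺/Ag couple has the higher reduction potential and acts as the cathode, so E°_cell = +0.80 − (-0.76) = 1.56 V.
Balancing electrons gives n = 2; the reaction quotient is Q = [Zn²⁺]/[Ag⁺]^2 = 100.
At 25 °C, E = E° − (0.0592/n) log Q = 1.56 − (0.0592/2)(2.000) = 1.560 − 0.059 = 1.501 V.

1.50 V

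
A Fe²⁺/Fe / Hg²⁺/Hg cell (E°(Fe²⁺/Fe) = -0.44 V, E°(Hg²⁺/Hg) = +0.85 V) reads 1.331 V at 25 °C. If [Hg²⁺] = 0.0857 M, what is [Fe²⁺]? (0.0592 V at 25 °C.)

0.0035 M

From the Nernst equation, log Q = n(E° − E)/0.0592 = 2(1.29 − 1.331)/0.0592 = -1.385, so Q = 0.0412.
With Q = [Fe²⁺]/[Hg²⁺] and the known concentrations, [Fe²⁺] in the numerator gives [Fe²⁺] = 0.0035 M.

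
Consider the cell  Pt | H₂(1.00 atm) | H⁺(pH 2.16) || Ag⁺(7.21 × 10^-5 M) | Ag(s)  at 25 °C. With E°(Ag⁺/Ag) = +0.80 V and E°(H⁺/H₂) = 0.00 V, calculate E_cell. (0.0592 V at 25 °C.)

The Ag⁺/Ag couple is the cathode, so E°_cell = 0.80 V; n = 2.
[H⁺] = 10^(−2.16) = 0.0069 M, and Q = [H⁺]^2 / ([Ag⁺]^2·P(H₂)) = 9210.
E = E° − (0.0592/2) log Q = 0.80 − (0.0592/2)(3.964) = 0.683 V.

0.68 V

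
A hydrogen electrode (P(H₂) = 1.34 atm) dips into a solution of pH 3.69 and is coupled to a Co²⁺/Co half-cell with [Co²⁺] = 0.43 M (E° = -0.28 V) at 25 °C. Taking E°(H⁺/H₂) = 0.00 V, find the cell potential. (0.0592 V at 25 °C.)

The hydrogen couple is the cathode, so E°_cell = 0.28 V; n = 2.
[H⁺] = 10^(−3.69) = 2 × 10^-4 M, and Q = [Co²⁺]·P(H₂) / [H⁺]^2 = 1.38 × 10^7.
E = E° − (0.0592/2) log Q = 0.28 − (0.0592/2)(7.141) = 0.069 V.

0.069 V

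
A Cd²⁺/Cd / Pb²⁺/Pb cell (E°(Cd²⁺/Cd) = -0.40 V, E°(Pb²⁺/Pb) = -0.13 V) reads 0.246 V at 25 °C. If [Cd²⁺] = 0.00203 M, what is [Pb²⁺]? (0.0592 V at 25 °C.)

From the Nernst equation, log Q = n(E° − E)/0.0592 = 2(0.27 − 0.246)/0.0592 = 0.811, so Q = 6.47.
With Q = [Cd²⁺]/[Pb²⁺] and the known concentrations, [Pb²⁺] in the denominator gives [Pb²⁺] = 3.1 × 10^-4 M.

3.1 × 10^-4 M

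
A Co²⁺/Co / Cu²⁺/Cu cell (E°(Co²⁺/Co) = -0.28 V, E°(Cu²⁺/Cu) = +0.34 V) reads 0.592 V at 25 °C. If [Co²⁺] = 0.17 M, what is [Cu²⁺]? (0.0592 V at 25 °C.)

0.019 M

From the Nernst equation, log Q = n(E° − E)/0.0592 = 2(0.62 − 0.592)/0.0592 = 0.946, so Q = 8.83.
With Q = [Co²⁺]/[Cu²⁺] and the known concentrations, [Cu²⁺] in the denominator gives [Cu²⁺] = 0.019 M.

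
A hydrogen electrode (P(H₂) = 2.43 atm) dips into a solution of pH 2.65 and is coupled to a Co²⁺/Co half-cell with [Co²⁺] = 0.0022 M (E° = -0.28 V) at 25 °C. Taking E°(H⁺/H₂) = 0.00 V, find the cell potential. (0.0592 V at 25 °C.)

0.19 V

The hydrogen couple is the cathode, so E°_cell = 0.28 V; n = 2.
[H⁺] = 10^(−2.65) = 0.0022 M, and Q = [Co²⁺]·P(H₂) / [H⁺]^2 = 1070.
E = E° − (0.0592/2) log Q = 0.28 − (0.0592/2)(3.028) = 0.190 V.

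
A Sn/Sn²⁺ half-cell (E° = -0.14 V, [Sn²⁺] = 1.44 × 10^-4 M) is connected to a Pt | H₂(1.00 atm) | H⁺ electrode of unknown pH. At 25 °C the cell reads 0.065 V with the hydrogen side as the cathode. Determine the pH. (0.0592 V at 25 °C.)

pH = 3.19

E°_cell = 0.14 V and n = 2.
log Q = n(E° − E)/0.0592 = 2×(0.14 − 0.065)/0.0592 = 2.534.
With Q = [Sn²⁺]·P(H₂) / [H⁺]^2, solving for [H⁺] gives log[H⁺] = -3.188, so pH = 3.19.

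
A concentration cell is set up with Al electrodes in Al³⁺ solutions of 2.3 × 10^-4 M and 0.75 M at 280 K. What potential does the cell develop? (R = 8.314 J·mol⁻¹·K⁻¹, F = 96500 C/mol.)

Both half-cells are Al³⁺/Al, so E°_cell = 0. The concentrated side is the cathode; the cell reaction moves Al³⁺ from high to low concentration with n = 3.
Q = [Al³⁺]_dilute/[Al³⁺]_conc = 2.3 × 10^-4/0.75 = 3.07 × 10^-4.
E = 0 − (RT/nF) ln Q = −((8.314×280)/(3×96500))(-8.090) = 0.0651 V.

0.065 V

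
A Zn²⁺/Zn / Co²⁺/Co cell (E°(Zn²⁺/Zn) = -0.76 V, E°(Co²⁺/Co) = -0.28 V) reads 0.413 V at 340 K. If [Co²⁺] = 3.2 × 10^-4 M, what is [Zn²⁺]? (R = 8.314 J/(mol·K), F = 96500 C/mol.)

0.031 M

From the Nernst equation, ln Q = nF(E° − E)/RT = 2×96500×(0.48 − 0.413)/(8.314×340) = 4.574, so Q = 97.0.
With Q = [Zn²⁺]/[Co²⁺] and the known concentrations, [Zn²⁺] in the numerator gives [Zn²⁺] = 0.031 M.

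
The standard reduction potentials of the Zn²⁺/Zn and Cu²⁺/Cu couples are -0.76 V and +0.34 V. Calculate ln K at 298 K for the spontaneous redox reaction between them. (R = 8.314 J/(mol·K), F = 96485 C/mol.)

ln K = 85.7

E°_cell = +0.34 − (-0.76) = 1.10 V, with n = 2 electrons transferred.
At equilibrium E = 0, so the Nernst equation gives ln K = nFE°/RT = (2)(96485)(1.10)/((8.314)(298)) = 85.68.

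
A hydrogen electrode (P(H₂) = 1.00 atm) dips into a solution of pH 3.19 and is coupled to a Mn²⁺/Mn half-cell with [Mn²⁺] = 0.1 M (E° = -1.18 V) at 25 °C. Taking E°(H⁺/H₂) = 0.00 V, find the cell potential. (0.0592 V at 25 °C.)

The hydrogen couple is the cathode, so E°_cell = 1.18 V; n = 2.
[H⁺] = 10^(−3.19) = 6.5 × 10^-4 M, and Q = [Mn²⁺]·P(H₂) / [H⁺]^2 = 2.4 × 10^5.
E = E° − (0.0592/2) log Q = 1.18 − (0.0592/2)(5.380) = 1.021 V.

1.02 V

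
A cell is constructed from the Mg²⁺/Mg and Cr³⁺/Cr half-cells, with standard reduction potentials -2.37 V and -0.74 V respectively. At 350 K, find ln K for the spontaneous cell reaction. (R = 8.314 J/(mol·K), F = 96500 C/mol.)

ln K = 324.3

E°_cell = -0.74 − (-2.37) = 1.63 V, with n = 6 electrons transferred.
At equilibrium E = 0, so the Nernst equation gives ln K = nFE°/RT = (6)(96500)(1.63)/((8.314)(350)) = 324.33.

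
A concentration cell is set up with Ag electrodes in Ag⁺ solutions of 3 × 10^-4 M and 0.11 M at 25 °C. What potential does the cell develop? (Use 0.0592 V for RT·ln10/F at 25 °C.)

Both half-cells are Ag⁺/Ag, so E°_cell = 0. The concentrated side is the cathode; the cell reaction moves Ag⁺ from high to low concentration with n = 1.
Q = [Ag⁺]_dilute/[Ag⁺]_conc = 3 × 10^-4/0.11 = 0.00273.
E = 0 − (0.0592/1) log Q = −(0.0592/1)(-2.564) = 0.1518 V.

0.15 V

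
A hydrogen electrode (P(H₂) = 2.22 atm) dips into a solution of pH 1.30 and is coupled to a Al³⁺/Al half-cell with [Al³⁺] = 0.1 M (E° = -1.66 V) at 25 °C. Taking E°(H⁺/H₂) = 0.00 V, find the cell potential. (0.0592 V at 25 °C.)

The hydrogen couple is the cathode, so E°_cell = 1.66 V; n = 6.
[H⁺] = 10^(−1.30) = 0.050 M, and Q = [Al³⁺]^2·P(H₂)^3 / [H⁺]^6 = 6.9 × 10^6.
E = E° − (0.0592/6) log Q = 1.66 − (0.0592/6)(6.839) = 1.593 V.

1.59 V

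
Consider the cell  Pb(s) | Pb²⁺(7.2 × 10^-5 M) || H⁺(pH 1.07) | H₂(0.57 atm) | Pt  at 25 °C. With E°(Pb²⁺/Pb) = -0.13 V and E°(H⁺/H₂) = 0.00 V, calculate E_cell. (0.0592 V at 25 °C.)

The hydrogen couple is the cathode, so E°_cell = 0.13 V; n = 2.
[H⁺] = 10^(−1.07) = 0.085 M, and Q = [Pb²⁺]·P(H₂) / [H⁺]^2 = 0.00567.
E = E° − (0.0592/2) log Q = 0.13 − (0.0592/2)(-2.247) = 0.197 V.

0.20 V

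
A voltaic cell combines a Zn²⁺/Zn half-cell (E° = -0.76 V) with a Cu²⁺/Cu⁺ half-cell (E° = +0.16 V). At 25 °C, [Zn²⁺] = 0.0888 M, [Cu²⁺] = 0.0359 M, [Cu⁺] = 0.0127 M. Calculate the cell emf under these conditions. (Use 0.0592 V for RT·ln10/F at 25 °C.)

The Cu²⁺/Cu⁺ couple has the higher reduction potential and acts as the cathode, so E°_cell = +0.16 − (-0.76) = 0.92 V.
Balancing electrons gives n = 2; the reaction quotient is Q = [Zn²⁺]·[Cu⁺]^2/[Cu²⁺]^2 = 0.0111.
At 25 °C, E = E° − (0.0592/n) log Q = 0.92 − (0.0592/2)(-1.954) = 0.920 + 0.058 = 0.978 V.

0.978 V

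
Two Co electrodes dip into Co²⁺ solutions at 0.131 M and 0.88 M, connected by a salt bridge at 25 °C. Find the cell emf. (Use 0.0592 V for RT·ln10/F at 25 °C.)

0.024 V

Both half-cells are Co²⁺/Co, so E°_cell = 0. The concentrated side is the cathode; the cell reaction moves Co²⁺ from high to low concentration with n = 2.
Q = [Co²⁺]_dilute/[Co²⁺]_conc = 0.131/0.88 = 0.149.
E = 0 − (0.0592/2) log Q = −(0.0592/2)(-0.827) = 0.0245 V.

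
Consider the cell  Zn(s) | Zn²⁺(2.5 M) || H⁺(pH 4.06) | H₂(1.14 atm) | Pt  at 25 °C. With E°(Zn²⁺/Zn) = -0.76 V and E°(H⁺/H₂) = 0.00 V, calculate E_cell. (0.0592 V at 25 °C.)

0.51 V

The hydrogen couple is the cathode, so E°_cell = 0.76 V; n = 2.
[H⁺] = 10^(−4.06) = 8.7 × 10^-5 M, and Q = [Zn²⁺]·P(H₂) / [H⁺]^2 = 3.76 × 10^8.
E = E° − (0.0592/2) log Q = 0.76 − (0.0592/2)(8.575) = 0.506 V.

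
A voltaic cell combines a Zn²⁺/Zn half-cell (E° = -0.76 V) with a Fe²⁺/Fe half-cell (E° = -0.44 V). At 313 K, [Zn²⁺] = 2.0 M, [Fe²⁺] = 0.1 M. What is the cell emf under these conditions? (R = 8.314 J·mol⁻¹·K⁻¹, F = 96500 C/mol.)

0.280 V

The Fe²⁺/Fe couple has the higher reduction potential and acts as the cathode, so E°_cell = -0.44 − (-0.76) = 0.32 V.
Balancing electrons gives n = 2; the reaction quotient is Q = [Zn²⁺]/[Fe²⁺] = 20.0.
E = E° − (RT/nF) ln Q = 0.32 − (8.314×313)/(2×96500) × (2.996) = 0.320 − 0.040 = 0.280 V.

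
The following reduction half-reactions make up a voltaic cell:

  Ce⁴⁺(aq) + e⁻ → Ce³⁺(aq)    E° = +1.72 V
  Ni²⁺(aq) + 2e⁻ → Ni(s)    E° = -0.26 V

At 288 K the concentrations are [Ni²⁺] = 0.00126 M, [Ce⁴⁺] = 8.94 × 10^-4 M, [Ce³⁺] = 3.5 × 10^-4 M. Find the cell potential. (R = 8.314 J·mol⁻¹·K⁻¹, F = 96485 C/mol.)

The Ce⁴⁺/Ce³⁺ couple has the higher reduction potential and acts as the cathode, so E°_cell = +1.72 − (-0.26) = 1.98 V.
Balancing electrons gives n = 2; the reaction quotient is Q = [Ni²⁺]·[Ce³⁺]^2/[Ce⁴⁺]^2 = 1.93 × 10^-4.
E = E° − (RT/nF) ln Q = 1.98 − (8.314×288)/(2×96485) × (-8.552) = 1.980 + 0.106 = 2.086 V.

2.09 V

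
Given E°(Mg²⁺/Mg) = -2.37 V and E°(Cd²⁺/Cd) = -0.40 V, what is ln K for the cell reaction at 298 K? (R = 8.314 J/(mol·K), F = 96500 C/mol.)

E°_cell = -0.40 − (-2.37) = 1.97 V, with n = 2 electrons transferred.
At equilibrium E = 0, so the Nernst equation gives ln K = nFE°/RT = (2)(96500)(1.97)/((8.314)(298)) = 153.46.

ln K = 153.5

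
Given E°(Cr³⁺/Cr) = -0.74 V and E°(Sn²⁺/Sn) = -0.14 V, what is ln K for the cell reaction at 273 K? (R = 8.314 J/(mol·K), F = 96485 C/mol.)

ln K = 153.0

E°_cell = -0.14 − (-0.74) = 0.60 V, with n = 6 electrons transferred.
At equilibrium E = 0, so the Nernst equation gives ln K = nFE°/RT = (6)(96485)(0.60)/((8.314)(273)) = 153.03.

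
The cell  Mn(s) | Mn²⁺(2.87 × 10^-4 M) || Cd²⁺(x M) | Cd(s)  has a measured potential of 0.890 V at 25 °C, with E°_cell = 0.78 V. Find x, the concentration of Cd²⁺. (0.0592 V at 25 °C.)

From the Nernst equation, log Q = n(E° − E)/0.0592 = 2(0.78 − 0.890)/0.0592 = -3.716, so Q = 1.92 × 10^-4.
With Q = [Mn²⁺]/[Cd²⁺] and the known concentrations, [Cd²⁺] in the denominator gives [Cd²⁺] = 1.5 M.

1.5 M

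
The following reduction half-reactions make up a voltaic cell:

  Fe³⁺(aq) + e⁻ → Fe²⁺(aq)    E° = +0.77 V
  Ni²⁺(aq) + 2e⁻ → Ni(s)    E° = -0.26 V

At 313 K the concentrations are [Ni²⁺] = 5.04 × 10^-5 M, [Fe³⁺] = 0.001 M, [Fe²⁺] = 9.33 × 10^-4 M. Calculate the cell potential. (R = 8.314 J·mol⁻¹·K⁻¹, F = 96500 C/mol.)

The Fe³⁺/Fe²⁺ couple has the higher reduction potential and acts as the cathode, so E°_cell = +0.77 − (-0.26) = 1.03 V.
Balancing electrons gives n = 2; the reaction quotient is Q = [Ni²⁺]·[Fe²⁺]^2/[Fe³⁺]^2 = 4.39 × 10^-5.
E = E° − (RT/nF) ln Q = 1.03 − (8.314×313)/(2×96500) × (-10.034) = 1.030 + 0.135 = 1.165 V.

1.17 V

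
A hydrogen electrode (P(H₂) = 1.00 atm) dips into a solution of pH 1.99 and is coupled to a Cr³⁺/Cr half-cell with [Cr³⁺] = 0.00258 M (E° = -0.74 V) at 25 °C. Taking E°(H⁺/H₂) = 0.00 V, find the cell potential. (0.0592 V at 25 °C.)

0.67 V

The hydrogen couple is the cathode, so E°_cell = 0.74 V; n = 6.
[H⁺] = 10^(−1.99) = 0.010 M, and Q = [Cr³⁺]^2·P(H₂)^3 / [H⁺]^6 = 5.8 × 10^6.
E = E° − (0.0592/6) log Q = 0.74 − (0.0592/6)(6.763) = 0.673 V.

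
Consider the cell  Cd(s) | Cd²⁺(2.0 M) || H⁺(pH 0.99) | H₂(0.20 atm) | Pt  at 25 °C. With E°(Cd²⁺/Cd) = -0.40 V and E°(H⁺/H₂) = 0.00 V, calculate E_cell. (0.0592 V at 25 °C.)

The hydrogen couple is the cathode, so E°_cell = 0.40 V; n = 2.
[H⁺] = 10^(−0.99) = 0.10 M, and Q = [Cd²⁺]·P(H₂) / [H⁺]^2 = 38.2.
E = E° − (0.0592/2) log Q = 0.40 − (0.0592/2)(1.582) = 0.353 V.

0.35 V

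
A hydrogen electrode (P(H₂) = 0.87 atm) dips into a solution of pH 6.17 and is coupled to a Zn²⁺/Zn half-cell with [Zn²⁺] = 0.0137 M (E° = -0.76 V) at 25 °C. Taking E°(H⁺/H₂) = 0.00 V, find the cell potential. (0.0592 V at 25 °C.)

The hydrogen couple is the cathode, so E°_cell = 0.76 V; n = 2.
[H⁺] = 10^(−6.17) = 6.8 × 10^-7 M, and Q = [Zn²⁺]·P(H₂) / [H⁺]^2 = 2.61 × 10^10.
E = E° − (0.0592/2) log Q = 0.76 − (0.0592/2)(10.416) = 0.452 V.

0.45 V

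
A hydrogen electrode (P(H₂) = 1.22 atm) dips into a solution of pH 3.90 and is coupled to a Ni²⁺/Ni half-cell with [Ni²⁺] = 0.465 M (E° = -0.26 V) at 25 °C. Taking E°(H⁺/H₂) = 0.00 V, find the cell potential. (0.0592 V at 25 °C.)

0.036 V

The hydrogen couple is the cathode, so E°_cell = 0.26 V; n = 2.
[H⁺] = 10^(−3.90) = 1.3 × 10^-4 M, and Q = [Ni²⁺]·P(H₂) / [H⁺]^2 = 3.58 × 10^7.
E = E° − (0.0592/2) log Q = 0.26 − (0.0592/2)(7.554) = 0.036 V.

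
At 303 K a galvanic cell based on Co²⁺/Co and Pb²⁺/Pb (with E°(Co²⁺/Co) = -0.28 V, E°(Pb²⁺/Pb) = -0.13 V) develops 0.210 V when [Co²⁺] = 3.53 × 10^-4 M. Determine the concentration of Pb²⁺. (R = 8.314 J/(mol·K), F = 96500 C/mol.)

From the Nernst equation, ln Q = nF(E° − E)/RT = 2×96500×(0.15 − 0.210)/(8.314×303) = -4.597, so Q = 0.0101.
With Q = [Co²⁺]/[Pb²⁺] and the known concentrations, [Pb²⁺] in the denominator gives [Pb²⁺] = 0.035 M.

0.035 M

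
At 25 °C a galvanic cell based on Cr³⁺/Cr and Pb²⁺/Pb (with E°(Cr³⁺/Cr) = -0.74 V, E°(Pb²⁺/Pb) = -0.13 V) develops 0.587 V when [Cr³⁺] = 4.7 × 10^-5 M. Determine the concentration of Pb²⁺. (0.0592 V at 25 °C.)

2.2 × 10^-4 M

From the Nernst equation, log Q = n(E° − E)/0.0592 = 6(0.61 − 0.587)/0.0592 = 2.331, so Q = 214.
With Q = [Cr³⁺]^2/[Pb²⁺]^3 and the known concentrations, [Pb²⁺]^3 in the denominator gives [Pb²⁺] = 2.2 × 10^-4 M.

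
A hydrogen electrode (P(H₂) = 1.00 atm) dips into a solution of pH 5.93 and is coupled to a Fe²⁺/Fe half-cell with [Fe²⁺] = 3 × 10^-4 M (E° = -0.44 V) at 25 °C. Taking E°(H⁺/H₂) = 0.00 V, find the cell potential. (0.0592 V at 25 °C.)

0.19 V

The hydrogen couple is the cathode, so E°_cell = 0.44 V; n = 2.
[H⁺] = 10^(−5.93) = 1.2 × 10^-6 M, and Q = [Fe²⁺]·P(H₂) / [H⁺]^2 = 2.17 × 10^8.
E = E° − (0.0592/2) log Q = 0.44 − (0.0592/2)(8.337) = 0.193 V.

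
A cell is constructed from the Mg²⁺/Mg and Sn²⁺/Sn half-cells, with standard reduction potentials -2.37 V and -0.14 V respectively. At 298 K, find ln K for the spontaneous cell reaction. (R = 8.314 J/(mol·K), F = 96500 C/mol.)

ln K = 173.7

E°_cell = -0.14 − (-2.37) = 2.23 V, with n = 2 electrons transferred.
At equilibrium E = 0, so the Nernst equation gives ln K = nFE°/RT = (2)(96500)(2.23)/((8.314)(298)) = 173.71.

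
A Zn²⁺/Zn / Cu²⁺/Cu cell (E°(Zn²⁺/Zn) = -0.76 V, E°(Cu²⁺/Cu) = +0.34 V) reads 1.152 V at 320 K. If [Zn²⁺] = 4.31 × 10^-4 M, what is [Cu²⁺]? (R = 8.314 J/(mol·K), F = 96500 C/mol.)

0.019 M

From the Nernst equation, ln Q = nF(E° − E)/RT = 2×96500×(1.10 − 1.152)/(8.314×320) = -3.772, so Q = 0.0230.
With Q = [Zn²⁺]/[Cu²⁺] and the known concentrations, [Cu²⁺] in the denominator gives [Cu²⁺] = 0.019 M.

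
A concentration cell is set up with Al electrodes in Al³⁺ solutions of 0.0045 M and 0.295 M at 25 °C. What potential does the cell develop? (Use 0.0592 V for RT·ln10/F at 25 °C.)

0.036 V

Both half-cells are Al³⁺/Al, so E°_cell = 0. The concentrated side is the cathode; the cell reaction moves Al³⁺ from high to low concentration with n = 3.
Q = [Al³⁺]_dilute/[Al³⁺]_conc = 0.0045/0.295 = 0.0153.
E = 0 − (0.0592/3) log Q = −(0.0592/3)(-1.817) = 0.0359 V.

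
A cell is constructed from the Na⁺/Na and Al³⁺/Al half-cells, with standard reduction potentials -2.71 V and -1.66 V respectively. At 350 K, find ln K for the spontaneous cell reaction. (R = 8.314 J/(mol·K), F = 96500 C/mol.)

E°_cell = -1.66 − (-2.71) = 1.05 V, with n = 3 electrons transferred.
At equilibrium E = 0, so the Nernst equation gives ln K = nFE°/RT = (3)(96500)(1.05)/((8.314)(350)) = 104.46.

ln K = 104.5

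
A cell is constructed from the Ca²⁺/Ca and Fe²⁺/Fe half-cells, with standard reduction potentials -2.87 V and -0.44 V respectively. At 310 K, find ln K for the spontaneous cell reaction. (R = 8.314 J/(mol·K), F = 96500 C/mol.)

ln K = 182.0

E°_cell = -0.44 − (-2.87) = 2.43 V, with n = 2 electrons transferred.
At equilibrium E = 0, so the Nernst equation gives ln K = nFE°/RT = (2)(96500)(2.43)/((8.314)(310)) = 181.97.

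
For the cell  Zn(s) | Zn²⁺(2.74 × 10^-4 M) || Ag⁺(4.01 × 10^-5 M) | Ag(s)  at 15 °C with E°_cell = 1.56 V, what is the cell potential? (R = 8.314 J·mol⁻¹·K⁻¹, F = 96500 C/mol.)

1.41 V

Balancing electrons gives n = 2; the reaction quotient is Q = [Zn²⁺]/[Ag⁺]^2 = 1.7 × 10^5.
E = E° − (RT/nF) ln Q = 1.56 − (8.314×288)/(2×96500) × (12.046) = 1.560 − 0.149 = 1.411 V.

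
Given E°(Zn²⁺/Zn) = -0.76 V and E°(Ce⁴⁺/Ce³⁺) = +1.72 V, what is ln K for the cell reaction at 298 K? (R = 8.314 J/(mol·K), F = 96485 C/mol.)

E°_cell = +1.72 − (-0.76) = 2.48 V, with n = 2 electrons transferred.
At equilibrium E = 0, so the Nernst equation gives ln K = nFE°/RT = (2)(96485)(2.48)/((8.314)(298)) = 193.16.

ln K = 193.2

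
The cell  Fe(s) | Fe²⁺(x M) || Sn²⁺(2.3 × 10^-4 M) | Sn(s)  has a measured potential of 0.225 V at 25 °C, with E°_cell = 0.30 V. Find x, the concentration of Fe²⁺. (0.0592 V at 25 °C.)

0.079 M

From the Nernst equation, log Q = n(E° − E)/0.0592 = 2(0.30 − 0.225)/0.0592 = 2.534, so Q = 342.
With Q = [Fe²⁺]/[Sn²⁺] and the known concentrations, [Fe²⁺] in the numerator gives [Fe²⁺] = 0.079 M.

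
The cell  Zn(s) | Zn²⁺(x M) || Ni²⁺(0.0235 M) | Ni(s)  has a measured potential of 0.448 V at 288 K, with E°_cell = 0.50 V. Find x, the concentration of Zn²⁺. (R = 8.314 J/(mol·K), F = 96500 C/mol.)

From the Nernst equation, ln Q = nF(E° − E)/RT = 2×96500×(0.50 − 0.448)/(8.314×288) = 4.191, so Q = 66.1.
With Q = [Zn²⁺]/[Ni²⁺] and the known concentrations, [Zn²⁺] in the numerator gives [Zn²⁺] = 1.6 M.

1.6 M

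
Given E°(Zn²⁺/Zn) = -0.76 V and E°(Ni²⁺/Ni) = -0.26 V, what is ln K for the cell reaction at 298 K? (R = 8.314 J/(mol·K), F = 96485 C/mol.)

E°_cell = -0.26 − (-0.76) = 0.50 V, with n = 2 electrons transferred.
At equilibrium E = 0, so the Nernst equation gives ln K = nFE°/RT = (2)(96485)(0.50)/((8.314)(298)) = 38.94.

ln K = 38.9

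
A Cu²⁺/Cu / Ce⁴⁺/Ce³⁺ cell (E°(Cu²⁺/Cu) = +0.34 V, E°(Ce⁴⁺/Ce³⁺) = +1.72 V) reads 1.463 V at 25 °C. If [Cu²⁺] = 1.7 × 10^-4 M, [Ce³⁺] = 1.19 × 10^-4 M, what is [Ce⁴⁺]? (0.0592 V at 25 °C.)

3.9 × 10^-5 M

From the Nernst equation, log Q = n(E° − E)/0.0592 = 2(1.38 − 1.463)/0.0592 = -2.804, so Q = 0.00157.
With Q = [Cu²⁺]·[Ce³⁺]^2/[Ce⁴⁺]^2 and the known concentrations, [Ce⁴⁺]^2 in the denominator gives [Ce⁴⁺] = 3.9 × 10^-5 M.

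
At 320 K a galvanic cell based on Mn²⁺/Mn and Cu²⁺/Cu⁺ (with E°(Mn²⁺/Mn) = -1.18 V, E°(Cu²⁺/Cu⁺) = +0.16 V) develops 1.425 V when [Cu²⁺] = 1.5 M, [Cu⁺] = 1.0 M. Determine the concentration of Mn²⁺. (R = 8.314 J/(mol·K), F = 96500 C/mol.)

From the Nernst equation, ln Q = nF(E° − E)/RT = 2×96500×(1.34 − 1.425)/(8.314×320) = -6.166, so Q = 0.00210.
With Q = [Mn²⁺]·[Cu⁺]^2/[Cu²⁺]^2 and the known concentrations, [Mn²⁺] in the numerator gives [Mn²⁺] = 0.0047 M.

0.0047 M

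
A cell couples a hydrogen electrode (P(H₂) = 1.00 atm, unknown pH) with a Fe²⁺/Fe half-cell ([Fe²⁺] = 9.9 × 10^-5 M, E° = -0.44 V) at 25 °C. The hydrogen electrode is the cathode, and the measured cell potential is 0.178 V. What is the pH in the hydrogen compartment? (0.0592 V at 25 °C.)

pH = 6.43

E°_cell = 0.44 V and n = 2.
log Q = n(E° − E)/0.0592 = 2×(0.44 − 0.178)/0.0592 = 8.851.
With Q = [Fe²⁺]·P(H₂) / [H⁺]^2, solving for [H⁺] gives log[H⁺] = -6.428, so pH = 6.43.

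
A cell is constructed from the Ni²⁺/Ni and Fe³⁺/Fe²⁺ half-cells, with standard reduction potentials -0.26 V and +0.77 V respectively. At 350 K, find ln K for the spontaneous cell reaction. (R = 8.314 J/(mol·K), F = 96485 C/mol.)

ln K = 68.3

E°_cell = +0.77 − (-0.26) = 1.03 V, with n = 2 electrons transferred.
At equilibrium E = 0, so the Nernst equation gives ln K = nFE°/RT = (2)(96485)(1.03)/((8.314)(350)) = 68.30.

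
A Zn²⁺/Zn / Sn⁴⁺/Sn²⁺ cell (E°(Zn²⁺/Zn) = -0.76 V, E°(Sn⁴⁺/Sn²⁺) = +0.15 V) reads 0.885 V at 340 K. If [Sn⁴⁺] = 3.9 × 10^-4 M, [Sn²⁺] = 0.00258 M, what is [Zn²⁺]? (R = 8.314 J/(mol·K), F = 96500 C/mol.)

From the Nernst equation, ln Q = nF(E° − E)/RT = 2×96500×(0.91 − 0.885)/(8.314×340) = 1.707, so Q = 5.51.
With Q = [Zn²⁺]·[Sn²⁺]/[Sn⁴⁺] and the known concentrations, [Zn²⁺] in the numerator gives [Zn²⁺] = 0.83 M.

0.83 M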